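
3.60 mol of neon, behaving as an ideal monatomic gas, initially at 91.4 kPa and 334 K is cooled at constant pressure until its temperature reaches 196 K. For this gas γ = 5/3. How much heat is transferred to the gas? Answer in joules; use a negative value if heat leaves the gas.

V₁ = nRT₁/P₁ = 3.60×8.314×334/91.4 = 109 L.
Isobaric: P stays 91.4 kPa; V/T = const ⇒ T₂ = 196 K, V₂ = 64.2 L.
W = PΔV = 91.4×(64.2−109) kPa·L = -4130 J.
ΔU = nCvΔT = 3.60×12.5×(196−334) = -6200 J.
Q = ΔU + W = nCpΔT = -10300 J.

-10300 J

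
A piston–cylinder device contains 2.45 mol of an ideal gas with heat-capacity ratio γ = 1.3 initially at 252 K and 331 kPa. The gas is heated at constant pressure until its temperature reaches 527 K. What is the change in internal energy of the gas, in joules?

18700 J

V₁ = nRT₁/P₁ = 2.45×8.314×252/331 = 15.5 L.
Isobaric: P stays 331 kPa; V/T = const ⇒ T₂ = 527 K, V₂ = 32.4 L.
For an ideal gas ΔU = nCvΔT with Cv = R/(γ−1) = 27.7 J/(mol·K).
ΔU = 2.45×27.7×(527−252) = 18700 J.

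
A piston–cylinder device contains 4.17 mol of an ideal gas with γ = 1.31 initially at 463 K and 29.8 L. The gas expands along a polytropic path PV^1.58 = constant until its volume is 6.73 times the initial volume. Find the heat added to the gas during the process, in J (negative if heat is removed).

-16100 J

P₁ = nRT₁/V₁ = 4.17×8.314×463/29.8 = 539 kPa.
Polytropic n=1.58: T₂ = T₁(V₁/V₂)^(n−1) = 463×(0.149)^0.58 = 153 K; P₂ = P₁(V₁/V₂)^n = 26.5 kPa.
W = (P₁V₁−P₂V₂)/(n−1) = (539×29.8−26.5×201)/0.58 = 18500 J.
ΔU = nCvΔT = 4.17×26.8×(153−463) = -34600 J.
Q = ΔU + W = -16100 J.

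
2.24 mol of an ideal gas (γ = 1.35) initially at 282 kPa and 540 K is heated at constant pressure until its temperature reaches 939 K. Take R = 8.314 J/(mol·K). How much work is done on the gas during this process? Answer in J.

-7430 J

V₁ = nRT₁/P₁ = 2.24×8.314×540/282 = 35.7 L.
Isobaric: P stays 282 kPa; V/T = const ⇒ T₂ = 939 K, V₂ = 62.0 L.
W = PΔV = 282×(62.0−35.7) kPa·L = 7430 J.
Work done on the gas = −W_by = -7430 J.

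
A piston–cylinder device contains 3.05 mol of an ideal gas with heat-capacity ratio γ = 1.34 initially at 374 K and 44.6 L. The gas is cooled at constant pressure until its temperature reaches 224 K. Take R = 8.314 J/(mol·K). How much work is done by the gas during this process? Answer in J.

-3800 J

P₁ = nRT₁/V₁ = 3.05×8.314×374/44.6 = 213 kPa.
Isobaric: P stays 213 kPa; V/T = const ⇒ T₂ = 224 K, V₂ = 26.7 L.
W = PΔV = 213×(26.7−44.6) kPa·L = -3800 J.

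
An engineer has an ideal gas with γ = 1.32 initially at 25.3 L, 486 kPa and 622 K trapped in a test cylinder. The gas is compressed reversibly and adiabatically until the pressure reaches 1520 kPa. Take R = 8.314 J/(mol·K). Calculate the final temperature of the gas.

Adiabatic: T₂/T₁ = (P₂/P₁)^((γ−1)/γ) ⇒ T₂ = 622×(3.13)^0.242 = 820 K; V₂ = 10.7 L.

820 K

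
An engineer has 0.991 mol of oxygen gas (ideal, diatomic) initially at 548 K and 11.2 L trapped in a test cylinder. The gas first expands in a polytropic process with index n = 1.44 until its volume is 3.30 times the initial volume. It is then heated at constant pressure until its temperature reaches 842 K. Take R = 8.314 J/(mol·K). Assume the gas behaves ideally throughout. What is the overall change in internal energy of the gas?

6060 J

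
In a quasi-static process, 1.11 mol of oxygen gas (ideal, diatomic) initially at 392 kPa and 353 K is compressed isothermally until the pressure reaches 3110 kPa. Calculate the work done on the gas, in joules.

6750 J

V₁ = nRT₁/P₁ = 1.11×8.314×353/392 = 8.31 L.
Isothermal: T stays 353 K; PV = const ⇒ V₂ = 1.05 L, P₂ = 3110 kPa.
W = nRT ln(V₂/V₁) = 1.11×8.314×353×ln(0.126) = -6750 J.
Work done on the gas = −W_by = 6750 J.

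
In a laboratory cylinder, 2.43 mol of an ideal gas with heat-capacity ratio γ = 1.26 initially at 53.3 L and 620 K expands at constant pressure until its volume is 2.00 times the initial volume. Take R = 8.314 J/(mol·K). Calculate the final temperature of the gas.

P₁ = nRT₁/V₁ = 2.43×8.314×620/53.3 = 235 kPa.
Isobaric: P stays 235 kPa; V/T = const ⇒ T₂ = 1240 K, V₂ = 107 L.

1240 K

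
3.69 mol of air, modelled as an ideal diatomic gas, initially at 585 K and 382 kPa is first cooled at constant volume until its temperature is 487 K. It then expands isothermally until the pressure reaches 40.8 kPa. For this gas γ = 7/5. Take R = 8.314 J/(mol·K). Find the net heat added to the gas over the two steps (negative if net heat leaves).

V₁ = nRT₁/P₁ = 3.69×8.314×585/382 = 47.0 L.
Step 1 — Isochoric: V stays 47.0 L; P/T = const ⇒ T₂ = 487 K, P₂ = 318 kPa.
W = 0 (no volume change).
ΔU = nCvΔT = 3.69×20.8×(487−585) = -7520 J.
Q = ΔU = -7520 J.
State after step 1: P = 318 kPa, V = 47.0 L, T = 487 K.
Step 2 — Isothermal: T stays 487 K; PV = const ⇒ V₂ = 366 L, P₂ = 40.8 kPa.
ΔU = 0 (ideal gas, T constant).
W = nRT ln(V₂/V₁) = 3.69×8.314×487×ln(7.79) = 30700 J.
Q = ΔU + W = 30700 J.
Net over both steps: W = 30700 J, Q = 23200 J, ΔU = -7520 J.

23200 J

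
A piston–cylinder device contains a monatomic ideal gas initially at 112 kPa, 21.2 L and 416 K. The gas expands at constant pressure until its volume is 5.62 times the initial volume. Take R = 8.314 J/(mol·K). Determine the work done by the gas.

11000 J

n = P₁V₁/(RT₁) = 112×21.2/(8.314×416) = 0.687 mol.
Isobaric: P stays 112 kPa; V/T = const ⇒ T₂ = 2340 K, V₂ = 119 L.
W = PΔV = 112×(119−21.2) kPa·L = 11000 J.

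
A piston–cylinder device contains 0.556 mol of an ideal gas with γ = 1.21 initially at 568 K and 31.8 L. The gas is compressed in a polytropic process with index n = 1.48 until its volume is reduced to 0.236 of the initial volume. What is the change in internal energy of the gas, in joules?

12500 J

P₁ = nRT₁/V₁ = 0.556×8.314×568/31.8 = 82.6 kPa.
Polytropic n=1.48: T₂ = T₁(V₁/V₂)^(n−1) = 568×(4.24)^0.48 = 1140 K; P₂ = P₁(V₁/V₂)^n = 700 kPa.
For an ideal gas ΔU = nCvΔT with Cv = R/(γ−1) = 39.6 J/(mol·K).
ΔU = 0.556×39.6×(1140−568) = 12500 J.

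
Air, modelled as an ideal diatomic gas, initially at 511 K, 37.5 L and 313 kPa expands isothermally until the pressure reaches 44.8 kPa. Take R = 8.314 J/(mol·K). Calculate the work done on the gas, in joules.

-22800 J

n = P₁V₁/(RT₁) = 313×37.5/(8.314×511) = 2.76 mol.
Isothermal: T stays 511 K; PV = const ⇒ V₂ = 262 L, P₂ = 44.8 kPa.
W = nRT ln(V₂/V₁) = 2.76×8.314×511×ln(6.99) = 22800 J.
Work done on the gas = −W_by = -22800 J.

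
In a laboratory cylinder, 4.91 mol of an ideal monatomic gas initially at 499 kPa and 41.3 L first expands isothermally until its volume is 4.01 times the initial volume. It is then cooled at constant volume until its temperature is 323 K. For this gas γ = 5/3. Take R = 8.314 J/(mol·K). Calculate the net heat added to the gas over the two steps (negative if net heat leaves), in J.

17500 J

T₁ = P₁V₁/(nR) = 499×41.3/(4.91×8.314) = 505 K.
Step 1 — Isothermal: T stays 505 K; PV = const ⇒ V₂ = 166 L, P₂ = 124 kPa.
ΔU = 0 (ideal gas, T constant).
W = nRT ln(V₂/V₁) = 4.91×8.314×505×ln(4.01) = 28600 J.
Q = ΔU + W = 28600 J.
State after step 1: P = 124 kPa, V = 166 L, T = 505 K.
Step 2 — Isochoric: V stays 166 L; P/T = const ⇒ T₂ = 323 K, P₂ = 79.6 kPa.
W = 0 (no volume change).
ΔU = nCvΔT = 4.91×12.5×(323−505) = -11100 J.
Q = ΔU = -11100 J.
Net over both steps: W = 28600 J, Q = 17500 J, ΔU = -11100 J.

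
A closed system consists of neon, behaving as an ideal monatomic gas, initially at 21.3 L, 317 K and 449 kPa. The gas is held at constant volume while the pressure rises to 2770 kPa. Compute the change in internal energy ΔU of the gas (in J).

n = P₁V₁/(RT₁) = 449×21.3/(8.314×317) = 3.63 mol.
Isochoric: V stays 21.3 L; P/T = const ⇒ T₂ = 1960 K, P₂ = 2770 kPa.
For an ideal gas ΔU = nCvΔT with Cv = (3/2)R = 12.5 J/(mol·K).
ΔU = 3.63×12.5×(1960−317) = 74200 J.

74200 J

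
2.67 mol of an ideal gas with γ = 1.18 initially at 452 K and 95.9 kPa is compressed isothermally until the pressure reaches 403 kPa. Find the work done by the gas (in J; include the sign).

-14400 J

V₁ = nRT₁/P₁ = 2.67×8.314×452/95.9 = 105 L.
Isothermal: T stays 452 K; PV = const ⇒ V₂ = 24.9 L, P₂ = 403 kPa.
W = nRT ln(V₂/V₁) = 2.67×8.314×452×ln(0.238) = -14400 J.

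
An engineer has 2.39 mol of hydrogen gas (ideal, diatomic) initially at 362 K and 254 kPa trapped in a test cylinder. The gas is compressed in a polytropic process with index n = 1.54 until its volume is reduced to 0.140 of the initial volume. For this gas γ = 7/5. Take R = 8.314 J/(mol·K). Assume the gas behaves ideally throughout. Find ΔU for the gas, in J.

34000 J

V₁ = nRT₁/P₁ = 2.39×8.314×362/254 = 28.3 L.
Polytropic n=1.54: T₂ = T₁(V₁/V₂)^(n−1) = 362×(7.14)^0.54 = 1050 K; P₂ = P₁(V₁/V₂)^n = 5250 kPa.
For an ideal gas ΔU = nCvΔT with Cv = (5/2)R = 20.8 J/(mol·K).
ΔU = 2.39×20.8×(1050−362) = 34000 J.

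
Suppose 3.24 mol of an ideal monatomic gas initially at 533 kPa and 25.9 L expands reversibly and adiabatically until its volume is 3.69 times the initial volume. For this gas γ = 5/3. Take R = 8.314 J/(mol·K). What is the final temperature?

215 K

T₁ = P₁V₁/(nR) = 533×25.9/(3.24×8.314) = 512 K.
Adiabatic: TV^(γ−1) = const ⇒ T₂ = 512×(0.271)^0.667 = 215 K; PV^γ = const ⇒ P₂ = 60.5 kPa.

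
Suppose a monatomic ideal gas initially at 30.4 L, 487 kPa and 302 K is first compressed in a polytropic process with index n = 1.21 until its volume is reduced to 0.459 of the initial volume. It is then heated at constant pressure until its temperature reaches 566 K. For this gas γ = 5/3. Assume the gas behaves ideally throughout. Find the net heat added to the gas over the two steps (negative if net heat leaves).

n = P₁V₁/(RT₁) = 487×30.4/(8.314×302) = 5.90 mol.
Step 1 — Polytropic n=1.21: T₂ = T₁(V₁/V₂)^(n−1) = 302×(2.18)^0.21 = 356 K; P₂ = P₁(V₁/V₂)^n = 1250 kPa.
W = (P₁V₁−P₂V₂)/(n−1) = (487×30.4−1250×14.0)/0.21 = -12500 J.
ΔU = nCvΔT = 5.90×12.5×(356−302) = 3950 J.
Q = ΔU + W = -8580 J.
State after step 1: P = 1250 kPa, V = 14.0 L, T = 356 K.
Step 2 — Isobaric: P stays 1250 kPa; V/T = const ⇒ T₂ = 566 K, V₂ = 22.2 L.
W = PΔV = 1250×(22.2−14.0) kPa·L = 10300 J.
ΔU = nCvΔT = 5.90×12.5×(566−356) = 15500 J.
Q = ΔU + W = nCpΔT = 25800 J.
Net over both steps: W = -2210 J, Q = 17200 J, ΔU = 19400 J.

17200 J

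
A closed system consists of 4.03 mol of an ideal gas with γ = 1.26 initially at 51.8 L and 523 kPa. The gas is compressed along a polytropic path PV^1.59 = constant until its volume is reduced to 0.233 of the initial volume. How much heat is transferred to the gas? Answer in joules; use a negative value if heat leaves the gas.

T₁ = P₁V₁/(nR) = 523×51.8/(4.03×8.314) = 809 K.
Polytropic n=1.59: T₂ = T₁(V₁/V₂)^(n−1) = 809×(4.29)^0.59 = 1910 K; P₂ = P₁(V₁/V₂)^n = 5300 kPa.
W = (P₁V₁−P₂V₂)/(n−1) = (523×51.8−5300×12.1)/0.59 = -62500 J.
ΔU = nCvΔT = 4.03×32.0×(1910−809) = 142000 J.
Q = ΔU + W = 79400 J.

79400 J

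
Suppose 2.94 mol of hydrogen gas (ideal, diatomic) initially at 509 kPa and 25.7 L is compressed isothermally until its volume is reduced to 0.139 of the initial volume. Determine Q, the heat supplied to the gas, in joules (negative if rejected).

-25800 J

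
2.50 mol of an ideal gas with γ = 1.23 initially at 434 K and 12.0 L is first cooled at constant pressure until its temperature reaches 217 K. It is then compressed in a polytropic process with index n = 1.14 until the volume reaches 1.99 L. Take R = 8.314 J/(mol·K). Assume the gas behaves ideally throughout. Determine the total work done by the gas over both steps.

P₁ = nRT₁/V₁ = 2.50×8.314×434/12.0 = 752 kPa.
Step 1 — Isobaric: P stays 752 kPa; V/T = const ⇒ T₂ = 217 K, V₂ = 6.00 L.
W = PΔV = 752×(6.00−12.0) kPa·L = -4510 J.
ΔU = nCvΔT = 2.50×36.1×(217−434) = -19600 J.
Q = ΔU + W = nCpΔT = -24100 J.
State after step 1: P = 752 kPa, V = 6.00 L, T = 217 K.
Step 2 — Polytropic n=1.14: T₂ = T₁(V₁/V₂)^(n−1) = 217×(3.02)^0.14 = 253 K; P₂ = P₁(V₁/V₂)^n = 2650 kPa.
W = (P₁V₁−P₂V₂)/(n−1) = (752×6.00−2650×1.99)/0.14 = -5380 J.
ΔU = nCvΔT = 2.50×36.1×(253−217) = 3280 J.
Q = ΔU + W = -2110 J.
Net over both steps: W = -9890 J, Q = -26200 J, ΔU = -16300 J.

-9890 J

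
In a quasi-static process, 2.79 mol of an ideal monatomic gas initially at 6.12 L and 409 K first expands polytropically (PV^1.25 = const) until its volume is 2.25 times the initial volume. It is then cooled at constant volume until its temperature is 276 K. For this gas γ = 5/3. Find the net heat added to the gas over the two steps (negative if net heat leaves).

P₁ = nRT₁/V₁ = 2.79×8.314×409/6.12 = 1550 kPa.
Step 1 — Polytropic n=1.25: T₂ = T₁(V₁/V₂)^(n−1) = 409×(0.444)^0.25 = 334 K; P₂ = P₁(V₁/V₂)^n = 563 kPa.
W = (P₁V₁−P₂V₂)/(n−1) = (1550×6.12−563×13.8)/0.25 = 6960 J.
ΔU = nCvΔT = 2.79×12.5×(334−409) = -2610 J.
Q = ΔU + W = 4350 J.
State after step 1: P = 563 kPa, V = 13.8 L, T = 334 K.
Step 2 — Isochoric: V stays 13.8 L; P/T = const ⇒ T₂ = 276 K, P₂ = 465 kPa.
W = 0 (no volume change).
ΔU = nCvΔT = 2.79×12.5×(276−334) = -2020 J.
Q = ΔU = -2020 J.
Net over both steps: W = 6960 J, Q = 2340 J, ΔU = -4630 J.

2340 J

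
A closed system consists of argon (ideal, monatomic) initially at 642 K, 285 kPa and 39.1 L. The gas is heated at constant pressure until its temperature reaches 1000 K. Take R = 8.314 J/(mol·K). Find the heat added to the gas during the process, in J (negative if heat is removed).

n = P₁V₁/(RT₁) = 285×39.1/(8.314×642) = 2.09 mol.
Isobaric: P stays 285 kPa; V/T = const ⇒ T₂ = 1000 K, V₂ = 60.9 L.
W = PΔV = 285×(60.9−39.1) kPa·L = 6210 J.
ΔU = nCvΔT = 2.09×12.5×(1000−642) = 9320 J.
Q = ΔU + W = nCpΔT = 15500 J.

15500 J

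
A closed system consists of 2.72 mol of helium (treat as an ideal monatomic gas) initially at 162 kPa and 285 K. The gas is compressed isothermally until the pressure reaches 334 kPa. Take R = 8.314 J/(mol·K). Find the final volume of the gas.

19.3 L

V₁ = nRT₁/P₁ = 2.72×8.314×285/162 = 39.8 L.
Isothermal: T stays 285 K; PV = const ⇒ V₂ = 19.3 L, P₂ = 334 kPa.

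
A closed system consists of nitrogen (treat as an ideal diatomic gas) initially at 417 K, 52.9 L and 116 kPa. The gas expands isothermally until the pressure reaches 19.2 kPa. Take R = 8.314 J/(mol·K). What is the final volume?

320 L

Isothermal: T stays 417 K; PV = const ⇒ V₂ = 320 L, P₂ = 19.2 kPa.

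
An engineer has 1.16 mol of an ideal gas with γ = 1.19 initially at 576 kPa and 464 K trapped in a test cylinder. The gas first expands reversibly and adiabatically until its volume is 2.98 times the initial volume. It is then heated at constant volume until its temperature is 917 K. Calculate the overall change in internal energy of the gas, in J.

V₁ = nRT₁/P₁ = 1.16×8.314×464/576 = 7.77 L.
Step 1 — Adiabatic: TV^(γ−1) = const ⇒ T₂ = 464×(0.336)^0.190 = 377 K; PV^γ = const ⇒ P₂ = 157 kPa.
ΔU = nCvΔT = 1.16×43.8×(377−464) = -4410 J.
Q = 0 for an adiabatic process, so W = −ΔU = 4410 J.
State after step 1: P = 157 kPa, V = 23.2 L, T = 377 K.
Step 2 — Isochoric: V stays 23.2 L; P/T = const ⇒ T₂ = 917 K, P₂ = 382 kPa.
W = 0 (no volume change).
ΔU = nCvΔT = 1.16×43.8×(917−377) = 27400 J.
Q = ΔU = 27400 J.
Net over both steps: W = 4410 J, Q = 27400 J, ΔU = 23000 J.

23000 J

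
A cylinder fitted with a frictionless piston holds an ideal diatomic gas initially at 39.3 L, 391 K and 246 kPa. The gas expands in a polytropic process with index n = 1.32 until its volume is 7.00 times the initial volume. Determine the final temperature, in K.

Polytropic n=1.32: T₂ = T₁(V₁/V₂)^(n−1) = 391×(0.143)^0.32 = 210 K; P₂ = P₁(V₁/V₂)^n = 18.9 kPa.

210 K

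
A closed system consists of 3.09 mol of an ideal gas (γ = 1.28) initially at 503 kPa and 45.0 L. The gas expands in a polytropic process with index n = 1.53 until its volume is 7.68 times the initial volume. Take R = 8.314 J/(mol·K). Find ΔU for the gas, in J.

T₁ = P₁V₁/(nR) = 503×45.0/(3.09×8.314) = 881 K.
Polytropic n=1.53: T₂ = T₁(V₁/V₂)^(n−1) = 881×(0.130)^0.53 = 299 K; P₂ = P₁(V₁/V₂)^n = 22.2 kPa.
For an ideal gas ΔU = nCvΔT with Cv = R/(γ−1) = 29.7 J/(mol·K).
ΔU = 3.09×29.7×(299−881) = -53400 J.

-53400 J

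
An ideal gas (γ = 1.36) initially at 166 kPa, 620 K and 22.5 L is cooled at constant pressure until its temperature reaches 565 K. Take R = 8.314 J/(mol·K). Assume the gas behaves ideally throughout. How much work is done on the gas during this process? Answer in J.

331 J

n = P₁V₁/(RT₁) = 166×22.5/(8.314×620) = 0.725 mol.
Isobaric: P stays 166 kPa; V/T = const ⇒ T₂ = 565 K, V₂ = 20.5 L.
W = PΔV = 166×(20.5−22.5) kPa·L = -331 J.
Work done on the gas = −W_by = 331 J.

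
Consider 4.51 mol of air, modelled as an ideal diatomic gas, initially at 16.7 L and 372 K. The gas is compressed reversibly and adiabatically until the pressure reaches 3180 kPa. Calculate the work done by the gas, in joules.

-16200 J

P₁ = nRT₁/V₁ = 4.51×8.314×372/16.7 = 835 kPa.
Adiabatic: T₂/T₁ = (P₂/P₁)^((γ−1)/γ) ⇒ T₂ = 372×(3.81)^0.286 = 545 K; V₂ = 6.43 L.
ΔU = nCvΔT = 4.51×20.8×(545−372) = 16200 J.
Q = 0 for an adiabatic process, so W = −ΔU = -16200 J.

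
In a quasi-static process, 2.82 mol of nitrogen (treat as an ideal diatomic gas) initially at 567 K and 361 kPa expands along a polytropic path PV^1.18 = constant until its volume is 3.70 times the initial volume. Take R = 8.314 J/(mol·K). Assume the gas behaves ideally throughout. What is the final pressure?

V₁ = nRT₁/P₁ = 2.82×8.314×567/361 = 36.8 L.
Polytropic n=1.18: T₂ = T₁(V₁/V₂)^(n−1) = 567×(0.270)^0.18 = 448 K; P₂ = P₁(V₁/V₂)^n = 77.1 kPa.

77.1 kPa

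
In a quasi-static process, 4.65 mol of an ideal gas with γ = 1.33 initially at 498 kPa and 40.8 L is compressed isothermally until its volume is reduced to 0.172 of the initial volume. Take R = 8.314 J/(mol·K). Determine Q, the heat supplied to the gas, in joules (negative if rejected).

T₁ = P₁V₁/(nR) = 498×40.8/(4.65×8.314) = 526 K.
Isothermal: T stays 526 K; PV = const ⇒ V₂ = 7.02 L, P₂ = 2900 kPa.
ΔU = 0 (ideal gas, T constant).
W = nRT ln(V₂/V₁) = 4.65×8.314×526×ln(0.172) = -35800 J.
Q = ΔU + W = -35800 J.

-35800 J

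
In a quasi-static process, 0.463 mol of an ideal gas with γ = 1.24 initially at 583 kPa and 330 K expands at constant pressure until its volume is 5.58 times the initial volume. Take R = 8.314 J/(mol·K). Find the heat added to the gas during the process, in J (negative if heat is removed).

V₁ = nRT₁/P₁ = 0.463×8.314×330/583 = 2.18 L.
Isobaric: P stays 583 kPa; V/T = const ⇒ T₂ = 1840 K, V₂ = 12.2 L.
W = PΔV = 583×(12.2−2.18) kPa·L = 5820 J.
ΔU = nCvΔT = 0.463×34.6×(1840−330) = 24200 J.
Q = ΔU + W = nCpΔT = 30100 J.

30100 J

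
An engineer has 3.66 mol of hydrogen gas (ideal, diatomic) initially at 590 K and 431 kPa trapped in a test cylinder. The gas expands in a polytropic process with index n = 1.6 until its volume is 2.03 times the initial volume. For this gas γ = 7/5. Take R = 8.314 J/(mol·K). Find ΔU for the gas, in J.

-15500 J

V₁ = nRT₁/P₁ = 3.66×8.314×590/431 = 41.7 L.
Polytropic n=1.6: T₂ = T₁(V₁/V₂)^(n−1) = 590×(0.493)^0.60 = 386 K; P₂ = P₁(V₁/V₂)^n = 139 kPa.
For an ideal gas ΔU = nCvΔT with Cv = (5/2)R = 20.8 J/(mol·K).
ΔU = 3.66×20.8×(386−590) = -15500 J.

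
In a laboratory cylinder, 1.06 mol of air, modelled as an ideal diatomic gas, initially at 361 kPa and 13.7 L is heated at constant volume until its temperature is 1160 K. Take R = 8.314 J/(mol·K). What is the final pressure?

746 kPa

T₁ = P₁V₁/(nR) = 361×13.7/(1.06×8.314) = 561 K.
Isochoric: V stays 13.7 L; P/T = const ⇒ T₂ = 1160 K, P₂ = 746 kPa.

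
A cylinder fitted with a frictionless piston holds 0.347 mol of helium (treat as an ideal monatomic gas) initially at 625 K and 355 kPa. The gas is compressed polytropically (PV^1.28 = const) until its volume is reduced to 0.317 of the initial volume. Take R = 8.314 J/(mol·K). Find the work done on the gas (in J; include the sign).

2440 J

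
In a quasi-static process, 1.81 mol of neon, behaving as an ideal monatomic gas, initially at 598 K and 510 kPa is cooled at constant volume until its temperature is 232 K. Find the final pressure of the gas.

V₁ = nRT₁/P₁ = 1.81×8.314×598/510 = 17.6 L.
Isochoric: V stays 17.6 L; P/T = const ⇒ T₂ = 232 K, P₂ = 198 kPa.

198 kPa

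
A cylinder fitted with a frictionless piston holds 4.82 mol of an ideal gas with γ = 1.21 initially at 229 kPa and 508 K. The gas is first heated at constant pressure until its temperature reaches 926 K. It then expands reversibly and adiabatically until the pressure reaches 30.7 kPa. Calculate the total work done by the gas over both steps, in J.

68800 J

V₁ = nRT₁/P₁ = 4.82×8.314×508/229 = 88.9 L.
Step 1 — Isobaric: P stays 229 kPa; V/T = const ⇒ T₂ = 926 K, V₂ = 162 L.
W = PΔV = 229×(162−88.9) kPa·L = 16800 J.
ΔU = nCvΔT = 4.82×39.6×(926−508) = 79800 J.
Q = ΔU + W = nCpΔT = 96500 J.
State after step 1: P = 229 kPa, V = 162 L, T = 926 K.
Step 2 — Adiabatic: T₂/T₁ = (P₂/P₁)^((γ−1)/γ) ⇒ T₂ = 926×(0.134)^0.174 = 653 K; V₂ = 853 L.
ΔU = nCvΔT = 4.82×39.6×(653−926) = -52000 J.
Q = 0 for an adiabatic process, so W = −ΔU = 52000 J.
Net over both steps: W = 68800 J, Q = 96500 J, ΔU = 27700 J.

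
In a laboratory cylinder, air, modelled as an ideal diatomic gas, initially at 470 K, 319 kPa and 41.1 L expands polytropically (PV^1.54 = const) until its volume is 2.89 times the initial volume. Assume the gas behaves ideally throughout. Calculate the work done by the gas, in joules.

10600 J

n = P₁V₁/(RT₁) = 319×41.1/(8.314×470) = 3.36 mol.
Polytropic n=1.54: T₂ = T₁(V₁/V₂)^(n−1) = 470×(0.346)^0.54 = 265 K; P₂ = P₁(V₁/V₂)^n = 62.2 kPa.
W = (P₁V₁−P₂V₂)/(n−1) = (319×41.1−62.2×119)/0.54 = 10600 J.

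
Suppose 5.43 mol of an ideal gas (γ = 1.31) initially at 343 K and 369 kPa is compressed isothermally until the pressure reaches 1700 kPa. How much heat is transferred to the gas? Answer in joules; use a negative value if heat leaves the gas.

-23700 J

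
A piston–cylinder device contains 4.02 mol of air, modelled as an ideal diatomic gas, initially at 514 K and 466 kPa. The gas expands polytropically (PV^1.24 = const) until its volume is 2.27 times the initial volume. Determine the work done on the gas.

-12800 J

V₁ = nRT₁/P₁ = 4.02×8.314×514/466 = 36.9 L.
Polytropic n=1.24: T₂ = T₁(V₁/V₂)^(n−1) = 514×(0.441)^0.24 = 422 K; P₂ = P₁(V₁/V₂)^n = 169 kPa.
W = (P₁V₁−P₂V₂)/(n−1) = (466×36.9−169×83.7)/0.24 = 12800 J.
Work done on the gas = −W_by = -12800 J.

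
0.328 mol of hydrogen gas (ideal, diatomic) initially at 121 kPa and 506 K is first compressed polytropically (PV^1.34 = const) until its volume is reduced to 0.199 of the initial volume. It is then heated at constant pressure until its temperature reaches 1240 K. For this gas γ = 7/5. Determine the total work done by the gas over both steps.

V₁ = nRT₁/P₁ = 0.328×8.314×506/121 = 11.4 L.
Step 1 — Polytropic n=1.34: T₂ = T₁(V₁/V₂)^(n−1) = 506×(5.03)^0.34 = 876 K; P₂ = P₁(V₁/V₂)^n = 1050 kPa.
W = (P₁V₁−P₂V₂)/(n−1) = (121×11.4−1050×2.27)/0.34 = -2970 J.
ΔU = nCvΔT = 0.328×20.8×(876−506) = 2520 J.
Q = ΔU + W = -445 J.
State after step 1: P = 1050 kPa, V = 2.27 L, T = 876 K.
Step 2 — Isobaric: P stays 1050 kPa; V/T = const ⇒ T₂ = 1240 K, V₂ = 3.21 L.
W = PΔV = 1050×(3.21−2.27) kPa·L = 992 J.
ΔU = nCvΔT = 0.328×20.8×(1240−876) = 2480 J.
Q = ΔU + W = nCpΔT = 3470 J.
Net over both steps: W = -1980 J, Q = 3030 J, ΔU = 5000 J.

-1980 J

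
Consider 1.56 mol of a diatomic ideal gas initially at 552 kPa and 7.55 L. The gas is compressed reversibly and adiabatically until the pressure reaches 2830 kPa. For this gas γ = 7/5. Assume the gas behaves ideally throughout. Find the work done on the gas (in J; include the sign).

6200 J

T₁ = P₁V₁/(nR) = 552×7.55/(1.56×8.314) = 321 K.
Adiabatic: T₂/T₁ = (P₂/P₁)^((γ−1)/γ) ⇒ T₂ = 321×(5.13)^0.286 = 513 K; V₂ = 2.35 L.
ΔU = nCvΔT = 1.56×20.8×(513−321) = 6200 J.
Q = 0 for an adiabatic process, so W = −ΔU = -6200 J.
Work done on the gas = −W_by = 6200 J.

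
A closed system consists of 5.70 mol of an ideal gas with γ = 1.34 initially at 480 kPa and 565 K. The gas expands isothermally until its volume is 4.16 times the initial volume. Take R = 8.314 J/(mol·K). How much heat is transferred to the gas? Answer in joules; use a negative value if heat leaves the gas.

V₁ = nRT₁/P₁ = 5.70×8.314×565/480 = 55.8 L.
Isothermal: T stays 565 K; PV = const ⇒ V₂ = 232 L, P₂ = 115 kPa.
ΔU = 0 (ideal gas, T constant).
W = nRT ln(V₂/V₁) = 5.70×8.314×565×ln(4.16) = 38200 J.
Q = ΔU + W = 38200 J.

38200 J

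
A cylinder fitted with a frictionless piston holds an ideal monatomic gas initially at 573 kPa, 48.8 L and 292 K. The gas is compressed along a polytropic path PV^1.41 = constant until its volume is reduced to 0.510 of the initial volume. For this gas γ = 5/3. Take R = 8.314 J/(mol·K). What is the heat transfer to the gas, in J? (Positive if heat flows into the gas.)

-8350 J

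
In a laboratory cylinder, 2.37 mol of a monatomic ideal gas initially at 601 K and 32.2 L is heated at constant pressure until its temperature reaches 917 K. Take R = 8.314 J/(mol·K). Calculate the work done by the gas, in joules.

6230 J

P₁ = nRT₁/V₁ = 2.37×8.314×601/32.2 = 368 kPa.
Isobaric: P stays 368 kPa; V/T = const ⇒ T₂ = 917 K, V₂ = 49.1 L.
W = PΔV = 368×(49.1−32.2) kPa·L = 6230 J.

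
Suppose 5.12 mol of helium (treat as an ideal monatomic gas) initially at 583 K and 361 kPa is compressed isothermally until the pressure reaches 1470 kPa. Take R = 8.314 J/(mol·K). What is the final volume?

V₁ = nRT₁/P₁ = 5.12×8.314×583/361 = 68.7 L.
Isothermal: T stays 583 K; PV = const ⇒ V₂ = 16.9 L, P₂ = 1470 kPa.

16.9 L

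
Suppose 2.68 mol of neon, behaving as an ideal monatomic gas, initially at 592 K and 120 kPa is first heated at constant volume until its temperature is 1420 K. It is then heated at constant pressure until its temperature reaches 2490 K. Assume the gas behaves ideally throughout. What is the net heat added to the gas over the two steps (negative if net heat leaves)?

87300 J

V₁ = nRT₁/P₁ = 2.68×8.314×592/120 = 110 L.
Step 1 — Isochoric: V stays 110 L; P/T = const ⇒ T₂ = 1420 K, P₂ = 288 kPa.
W = 0 (no volume change).
ΔU = nCvΔT = 2.68×12.5×(1420−592) = 27700 J.
Q = ΔU = 27700 J.
State after step 1: P = 288 kPa, V = 110 L, T = 1420 K.
Step 2 — Isobaric: P stays 288 kPa; V/T = const ⇒ T₂ = 2490 K, V₂ = 193 L.
W = PΔV = 288×(193−110) kPa·L = 23800 J.
ΔU = nCvΔT = 2.68×12.5×(2490−1420) = 35800 J.
Q = ΔU + W = nCpΔT = 59600 J.
Net over both steps: W = 23800 J, Q = 87300 J, ΔU = 63400 J.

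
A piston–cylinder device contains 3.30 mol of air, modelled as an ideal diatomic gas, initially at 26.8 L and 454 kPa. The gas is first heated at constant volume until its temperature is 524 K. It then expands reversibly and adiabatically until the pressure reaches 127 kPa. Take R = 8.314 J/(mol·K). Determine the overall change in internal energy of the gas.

-6600 J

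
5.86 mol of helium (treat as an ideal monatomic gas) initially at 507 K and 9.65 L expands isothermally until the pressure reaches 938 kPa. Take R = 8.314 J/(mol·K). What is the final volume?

26.3 L

P₁ = nRT₁/V₁ = 5.86×8.314×507/9.65 = 2560 kPa.
Isothermal: T stays 507 K; PV = const ⇒ V₂ = 26.3 L, P₂ = 938 kPa.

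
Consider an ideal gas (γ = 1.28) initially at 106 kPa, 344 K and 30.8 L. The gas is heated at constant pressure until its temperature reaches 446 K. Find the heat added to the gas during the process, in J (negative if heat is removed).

4430 J

n = P₁V₁/(RT₁) = 106×30.8/(8.314×344) = 1.14 mol.
Isobaric: P stays 106 kPa; V/T = const ⇒ T₂ = 446 K, V₂ = 39.9 L.
W = PΔV = 106×(39.9−30.8) kPa·L = 968 J.
ΔU = nCvΔT = 1.14×29.7×(446−344) = 3460 J.
Q = ΔU + W = nCpΔT = 4430 J.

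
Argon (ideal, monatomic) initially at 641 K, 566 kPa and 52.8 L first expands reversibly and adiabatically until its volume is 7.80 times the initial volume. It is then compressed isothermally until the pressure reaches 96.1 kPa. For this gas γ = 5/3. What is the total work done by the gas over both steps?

20900 J

n = P₁V₁/(RT₁) = 566×52.8/(8.314×641) = 5.61 mol.
Step 1 — Adiabatic: TV^(γ−1) = const ⇒ T₂ = 641×(0.128)^0.667 = 163 K; PV^γ = const ⇒ P₂ = 18.4 kPa.
ΔU = nCvΔT = 5.61×12.5×(163−641) = -33400 J.
Q = 0 for an adiabatic process, so W = −ΔU = 33400 J.
State after step 1: P = 18.4 kPa, V = 412 L, T = 163 K.
Step 2 — Isothermal: T stays 163 K; PV = const ⇒ V₂ = 79.1 L, P₂ = 96.1 kPa.
ΔU = 0 (ideal gas, T constant).
W = nRT ln(V₂/V₁) = 5.61×8.314×163×ln(0.192) = -12500 J.
Q = ΔU + W = -12500 J.
Net over both steps: W = 20900 J, Q = -12500 J, ΔU = -33400 J.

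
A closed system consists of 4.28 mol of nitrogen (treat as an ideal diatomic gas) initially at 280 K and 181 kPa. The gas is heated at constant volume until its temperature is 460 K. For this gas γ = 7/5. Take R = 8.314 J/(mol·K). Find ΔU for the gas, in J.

16000 J

V₁ = nRT₁/P₁ = 4.28×8.314×280/181 = 55.0 L.
Isochoric: V stays 55.0 L; P/T = const ⇒ T₂ = 460 K, P₂ = 297 kPa.
For an ideal gas ΔU = nCvΔT with Cv = (5/2)R = 20.8 J/(mol·K).
ΔU = 4.28×20.8×(460−280) = 16000 J.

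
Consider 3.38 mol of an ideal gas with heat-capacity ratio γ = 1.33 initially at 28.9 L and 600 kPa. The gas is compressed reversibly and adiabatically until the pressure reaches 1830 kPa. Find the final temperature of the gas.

T₁ = P₁V₁/(nR) = 600×28.9/(3.38×8.314) = 617 K.
Adiabatic: T₂/T₁ = (P₂/P₁)^((γ−1)/γ) ⇒ T₂ = 617×(3.05)^0.248 = 814 K; V₂ = 12.5 L.

814 K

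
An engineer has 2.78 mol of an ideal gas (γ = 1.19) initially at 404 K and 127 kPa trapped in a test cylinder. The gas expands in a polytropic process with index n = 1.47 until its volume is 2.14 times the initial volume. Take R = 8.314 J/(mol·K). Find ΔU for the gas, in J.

V₁ = nRT₁/P₁ = 2.78×8.314×404/127 = 73.5 L.
Polytropic n=1.47: T₂ = T₁(V₁/V₂)^(n−1) = 404×(0.467)^0.47 = 283 K; P₂ = P₁(V₁/V₂)^n = 41.5 kPa.
For an ideal gas ΔU = nCvΔT with Cv = R/(γ−1) = 43.8 J/(mol·K).
ΔU = 2.78×43.8×(283−404) = -14800 J.

-14800 J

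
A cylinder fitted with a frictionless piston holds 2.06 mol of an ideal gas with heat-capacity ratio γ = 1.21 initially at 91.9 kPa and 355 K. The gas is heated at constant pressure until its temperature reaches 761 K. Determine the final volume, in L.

142 L

V₁ = nRT₁/P₁ = 2.06×8.314×355/91.9 = 66.2 L.
Isobaric: P stays 91.9 kPa; V/T = const ⇒ T₂ = 761 K, V₂ = 142 L.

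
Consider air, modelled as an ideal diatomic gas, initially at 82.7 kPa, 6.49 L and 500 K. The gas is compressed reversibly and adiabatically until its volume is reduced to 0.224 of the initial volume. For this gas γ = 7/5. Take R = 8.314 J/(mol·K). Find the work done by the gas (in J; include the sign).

n = P₁V₁/(RT₁) = 82.7×6.49/(8.314×500) = 0.129 mol.
Adiabatic: TV^(γ−1) = const ⇒ T₂ = 500×(4.46)^0.400 = 910 K; PV^γ = const ⇒ P₂ = 672 kPa.
ΔU = nCvΔT = 0.129×20.8×(910−500) = 1100 J.
Q = 0 for an adiabatic process, so W = −ΔU = -1100 J.

-1100 J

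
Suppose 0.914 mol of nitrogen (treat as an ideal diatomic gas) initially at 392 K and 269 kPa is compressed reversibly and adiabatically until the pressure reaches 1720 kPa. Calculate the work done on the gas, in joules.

V₁ = nRT₁/P₁ = 0.914×8.314×392/269 = 11.1 L.
Adiabatic: T₂/T₁ = (P₂/P₁)^((γ−1)/γ) ⇒ T₂ = 392×(6.39)^0.286 = 666 K; V₂ = 2.94 L.
ΔU = nCvΔT = 0.914×20.8×(666−392) = 5210 J.
Q = 0 for an adiabatic process, so W = −ΔU = -5210 J.
Work done on the gas = −W_by = 5210 J.

5210 J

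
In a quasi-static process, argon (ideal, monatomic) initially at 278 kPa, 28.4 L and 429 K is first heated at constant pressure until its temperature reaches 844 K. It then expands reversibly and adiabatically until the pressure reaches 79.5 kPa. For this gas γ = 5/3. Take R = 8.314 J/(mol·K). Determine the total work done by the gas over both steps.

n = P₁V₁/(RT₁) = 278×28.4/(8.314×429) = 2.21 mol.
Step 1 — Isobaric: P stays 278 kPa; V/T = const ⇒ T₂ = 844 K, V₂ = 55.9 L.
W = PΔV = 278×(55.9−28.4) kPa·L = 7640 J.
ΔU = nCvΔT = 2.21×12.5×(844−429) = 11500 J.
Q = ΔU + W = nCpΔT = 19100 J.
State after step 1: P = 278 kPa, V = 55.9 L, T = 844 K.
Step 2 — Adiabatic: T₂/T₁ = (P₂/P₁)^((γ−1)/γ) ⇒ T₂ = 844×(0.286)^0.400 = 512 K; V₂ = 118 L.
ΔU = nCvΔT = 2.21×12.5×(512−844) = -9180 J.
Q = 0 for an adiabatic process, so W = −ΔU = 9180 J.
Net over both steps: W = 16800 J, Q = 19100 J, ΔU = 2280 J.

16800 J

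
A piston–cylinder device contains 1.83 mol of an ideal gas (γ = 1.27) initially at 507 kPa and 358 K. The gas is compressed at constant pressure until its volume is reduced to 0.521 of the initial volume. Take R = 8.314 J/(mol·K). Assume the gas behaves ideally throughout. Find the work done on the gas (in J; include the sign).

V₁ = nRT₁/P₁ = 1.83×8.314×358/507 = 10.7 L.
Isobaric: P stays 507 kPa; V/T = const ⇒ T₂ = 187 K, V₂ = 5.60 L.
W = PΔV = 507×(5.60−10.7) kPa·L = -2610 J.
Work done on the gas = −W_by = 2610 J.

2610 J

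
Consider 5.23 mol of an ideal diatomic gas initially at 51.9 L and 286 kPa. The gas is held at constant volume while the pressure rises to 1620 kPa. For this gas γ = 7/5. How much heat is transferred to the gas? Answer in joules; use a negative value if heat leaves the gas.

T₁ = P₁V₁/(nR) = 286×51.9/(5.23×8.314) = 341 K.
Isochoric: V stays 51.9 L; P/T = const ⇒ T₂ = 1930 K, P₂ = 1620 kPa.
W = 0 (no volume change).
ΔU = nCvΔT = 5.23×20.8×(1930−341) = 173000 J.
Q = ΔU = 173000 J.

173000 J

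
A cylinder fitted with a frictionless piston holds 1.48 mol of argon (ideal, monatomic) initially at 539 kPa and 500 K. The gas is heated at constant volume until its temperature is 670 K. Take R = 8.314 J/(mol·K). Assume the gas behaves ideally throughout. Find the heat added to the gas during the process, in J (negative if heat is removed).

3140 J

V₁ = nRT₁/P₁ = 1.48×8.314×500/539 = 11.4 L.
Isochoric: V stays 11.4 L; P/T = const ⇒ T₂ = 670 K, P₂ = 722 kPa.
W = 0 (no volume change).
ΔU = nCvΔT = 1.48×12.5×(670−500) = 3140 J.
Q = ΔU = 3140 J.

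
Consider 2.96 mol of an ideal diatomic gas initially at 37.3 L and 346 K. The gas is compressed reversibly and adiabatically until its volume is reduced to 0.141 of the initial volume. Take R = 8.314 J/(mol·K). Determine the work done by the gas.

P₁ = nRT₁/V₁ = 2.96×8.314×346/37.3 = 228 kPa.
Adiabatic: TV^(γ−1) = const ⇒ T₂ = 346×(7.09)^0.400 = 758 K; PV^γ = const ⇒ P₂ = 3540 kPa.
ΔU = nCvΔT = 2.96×20.8×(758−346) = 25300 J.
Q = 0 for an adiabatic process, so W = −ΔU = -25300 J.

-25300 J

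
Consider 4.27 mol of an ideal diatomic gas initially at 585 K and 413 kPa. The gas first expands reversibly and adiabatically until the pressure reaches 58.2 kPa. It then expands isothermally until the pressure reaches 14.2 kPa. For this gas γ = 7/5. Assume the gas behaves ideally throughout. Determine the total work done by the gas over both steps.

V₁ = nRT₁/P₁ = 4.27×8.314×585/413 = 50.3 L.
Step 1 — Adiabatic: T₂/T₁ = (P₂/P₁)^((γ−1)/γ) ⇒ T₂ = 585×(0.141)^0.286 = 334 K; V₂ = 204 L.
ΔU = nCvΔT = 4.27×20.8×(334−585) = -22300 J.
Q = 0 for an adiabatic process, so W = −ΔU = 22300 J.
State after step 1: P = 58.2 kPa, V = 204 L, T = 334 K.
Step 2 — Isothermal: T stays 334 K; PV = const ⇒ V₂ = 836 L, P₂ = 14.2 kPa.
ΔU = 0 (ideal gas, T constant).
W = nRT ln(V₂/V₁) = 4.27×8.314×334×ln(4.10) = 16700 J.
Q = ΔU + W = 16700 J.
Net over both steps: W = 39000 J, Q = 16700 J, ΔU = -22300 J.

39000 J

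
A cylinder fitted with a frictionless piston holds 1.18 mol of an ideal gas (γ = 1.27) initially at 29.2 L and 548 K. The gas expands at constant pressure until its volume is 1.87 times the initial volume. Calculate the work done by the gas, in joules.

4680 J

P₁ = nRT₁/V₁ = 1.18×8.314×548/29.2 = 184 kPa.
Isobaric: P stays 184 kPa; V/T = const ⇒ T₂ = 1020 K, V₂ = 54.6 L.
W = PΔV = 184×(54.6−29.2) kPa·L = 4680 J.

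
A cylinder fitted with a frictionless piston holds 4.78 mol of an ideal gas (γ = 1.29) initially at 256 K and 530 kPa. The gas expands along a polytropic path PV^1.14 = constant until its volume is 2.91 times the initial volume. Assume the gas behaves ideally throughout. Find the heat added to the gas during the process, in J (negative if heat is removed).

5220 J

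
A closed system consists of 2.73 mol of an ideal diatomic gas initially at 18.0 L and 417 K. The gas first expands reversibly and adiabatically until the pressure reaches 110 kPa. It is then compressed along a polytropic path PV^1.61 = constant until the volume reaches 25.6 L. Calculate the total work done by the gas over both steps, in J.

2630 J

P₁ = nRT₁/V₁ = 2.73×8.314×417/18.0 = 526 kPa.
Step 1 — Adiabatic: T₂/T₁ = (P₂/P₁)^((γ−1)/γ) ⇒ T₂ = 417×(0.209)^0.286 = 267 K; V₂ = 55.0 L.
ΔU = nCvΔT = 2.73×20.8×(267−417) = -8530 J.
Q = 0 for an adiabatic process, so W = −ΔU = 8530 J.
State after step 1: P = 110 kPa, V = 55.0 L, T = 267 K.
Step 2 — Polytropic n=1.61: T₂ = T₁(V₁/V₂)^(n−1) = 267×(2.15)^0.61 = 425 K; P₂ = P₁(V₁/V₂)^n = 377 kPa.
W = (P₁V₁−P₂V₂)/(n−1) = (110×55.0−377×25.6)/0.61 = -5900 J.
ΔU = nCvΔT = 2.73×20.8×(425−267) = 9000 J.
Q = ΔU + W = 3100 J.
Net over both steps: W = 2630 J, Q = 3100 J, ΔU = 474 J.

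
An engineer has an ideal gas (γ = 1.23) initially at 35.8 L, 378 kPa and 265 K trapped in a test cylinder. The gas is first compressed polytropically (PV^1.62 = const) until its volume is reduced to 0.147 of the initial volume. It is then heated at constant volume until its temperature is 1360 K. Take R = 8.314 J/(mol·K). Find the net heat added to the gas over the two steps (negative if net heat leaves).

193000 J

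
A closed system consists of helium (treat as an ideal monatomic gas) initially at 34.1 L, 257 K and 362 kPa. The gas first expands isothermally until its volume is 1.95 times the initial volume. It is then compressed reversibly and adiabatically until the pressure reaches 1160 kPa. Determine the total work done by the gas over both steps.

-11800 J

n = P₁V₁/(RT₁) = 362×34.1/(8.314×257) = 5.78 mol.
Step 1 — Isothermal: T stays 257 K; PV = const ⇒ V₂ = 66.5 L, P₂ = 186 kPa.
ΔU = 0 (ideal gas, T constant).
W = nRT ln(V₂/V₁) = 5.78×8.314×257×ln(1.95) = 8240 J.
Q = ΔU + W = 8240 J.
State after step 1: P = 186 kPa, V = 66.5 L, T = 257 K.
Step 2 — Adiabatic: T₂/T₁ = (P₂/P₁)^((γ−1)/γ) ⇒ T₂ = 257×(6.25)^0.400 = 535 K; V₂ = 22.1 L.
ΔU = nCvΔT = 5.78×12.5×(535−257) = 20000 J.
Q = 0 for an adiabatic process, so W = −ΔU = -20000 J.
Net over both steps: W = -11800 J, Q = 8240 J, ΔU = 20000 J.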